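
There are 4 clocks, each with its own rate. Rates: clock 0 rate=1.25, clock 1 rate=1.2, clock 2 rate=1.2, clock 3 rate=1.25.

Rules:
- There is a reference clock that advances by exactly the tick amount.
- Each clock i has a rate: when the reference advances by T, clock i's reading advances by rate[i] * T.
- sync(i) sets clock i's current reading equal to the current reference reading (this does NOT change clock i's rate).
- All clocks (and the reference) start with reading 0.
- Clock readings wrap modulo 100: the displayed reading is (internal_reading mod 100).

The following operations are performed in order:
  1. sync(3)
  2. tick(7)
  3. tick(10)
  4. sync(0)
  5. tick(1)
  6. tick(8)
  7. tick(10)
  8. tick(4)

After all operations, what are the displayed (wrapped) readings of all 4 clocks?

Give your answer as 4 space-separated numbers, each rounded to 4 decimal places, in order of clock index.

Answer: 45.7500 48.0000 48.0000 50.0000

Derivation:
After op 1 sync(3): ref=0.0000 raw=[0.0000 0.0000 0.0000 0.0000]
After op 2 tick(7): ref=7.0000 raw=[8.7500 8.4000 8.4000 8.7500]
After op 3 tick(10): ref=17.0000 raw=[21.2500 20.4000 20.4000 21.2500]
After op 4 sync(0): ref=17.0000 raw=[17.0000 20.4000 20.4000 21.2500]
After op 5 tick(1): ref=18.0000 raw=[18.2500 21.6000 21.6000 22.5000]
After op 6 tick(8): ref=26.0000 raw=[28.2500 31.2000 31.2000 32.5000]
After op 7 tick(10): ref=36.0000 raw=[40.7500 43.2000 43.2000 45.0000]
After op 8 tick(4): ref=40.0000 raw=[45.7500 48.0000 48.0000 50.0000]
Wrap final raw readings (mod 100): 45.7500 mod 100 = 45.7500; 48.0000 mod 100 = 48.0000; 48.0000 mod 100 = 48.0000; 50.0000 mod 100 = 50.0000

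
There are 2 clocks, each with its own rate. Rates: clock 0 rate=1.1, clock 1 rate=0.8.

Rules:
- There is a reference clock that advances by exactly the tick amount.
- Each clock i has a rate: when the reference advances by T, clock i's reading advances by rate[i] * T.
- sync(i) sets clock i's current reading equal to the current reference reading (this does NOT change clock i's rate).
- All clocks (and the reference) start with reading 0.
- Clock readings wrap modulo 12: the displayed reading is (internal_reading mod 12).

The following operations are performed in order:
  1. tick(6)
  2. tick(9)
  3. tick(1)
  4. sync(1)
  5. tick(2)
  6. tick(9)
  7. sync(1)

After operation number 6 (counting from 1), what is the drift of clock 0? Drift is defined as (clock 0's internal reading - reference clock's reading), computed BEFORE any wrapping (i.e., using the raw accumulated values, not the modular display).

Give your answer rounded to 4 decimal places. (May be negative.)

Answer: 2.7000

Derivation:
After op 1 tick(6): ref=6.0000 raw=[6.6000 4.8000]
After op 2 tick(9): ref=15.0000 raw=[16.5000 12.0000]
After op 3 tick(1): ref=16.0000 raw=[17.6000 12.8000]
After op 4 sync(1): ref=16.0000 raw=[17.6000 16.0000]
After op 5 tick(2): ref=18.0000 raw=[19.8000 17.6000]
After op 6 tick(9): ref=27.0000 raw=[29.7000 24.8000]
Drift of clock 0 after op 6: 29.7000 - 27.0000 = 2.7000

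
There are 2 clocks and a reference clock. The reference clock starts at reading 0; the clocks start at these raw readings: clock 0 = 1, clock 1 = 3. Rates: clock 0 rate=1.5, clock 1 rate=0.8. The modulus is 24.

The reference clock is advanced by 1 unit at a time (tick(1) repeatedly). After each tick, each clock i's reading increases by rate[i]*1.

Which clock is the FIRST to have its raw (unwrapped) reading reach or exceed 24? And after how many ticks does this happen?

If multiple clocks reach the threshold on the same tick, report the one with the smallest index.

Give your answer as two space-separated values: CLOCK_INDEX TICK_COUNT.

Answer: 0 16

Derivation:
clock 0: start=1, rate=1.5, needs 24-1 = 23; ticks = ceil(23/1.5) = ceil(15.3333) = 16; reading at tick 16 = 1 + 1.5*16 = 25.0000
clock 1: start=3, rate=0.8, needs 24-3 = 21; ticks = ceil(21/0.8) = ceil(26.2500) = 27; reading at tick 27 = 3 + 0.8*27 = 24.6000
Minimum tick count = 16; winners = [0]; smallest index = 0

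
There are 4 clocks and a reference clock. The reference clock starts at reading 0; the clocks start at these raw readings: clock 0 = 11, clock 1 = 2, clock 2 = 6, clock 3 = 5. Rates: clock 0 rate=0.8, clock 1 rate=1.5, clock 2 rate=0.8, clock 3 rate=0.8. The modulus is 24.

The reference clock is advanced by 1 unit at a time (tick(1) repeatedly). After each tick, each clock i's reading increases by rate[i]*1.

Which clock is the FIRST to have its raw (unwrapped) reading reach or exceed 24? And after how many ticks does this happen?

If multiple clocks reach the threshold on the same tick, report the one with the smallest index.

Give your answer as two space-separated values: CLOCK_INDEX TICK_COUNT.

Answer: 1 15

Derivation:
clock 0: start=11, rate=0.8, needs 24-11 = 13; ticks = ceil(13/0.8) = ceil(16.2500) = 17; reading at tick 17 = 11 + 0.8*17 = 24.6000
clock 1: start=2, rate=1.5, needs 24-2 = 22; ticks = ceil(22/1.5) = ceil(14.6667) = 15; reading at tick 15 = 2 + 1.5*15 = 24.5000
clock 2: start=6, rate=0.8, needs 24-6 = 18; ticks = ceil(18/0.8) = ceil(22.5000) = 23; reading at tick 23 = 6 + 0.8*23 = 24.4000
clock 3: start=5, rate=0.8, needs 24-5 = 19; ticks = ceil(19/0.8) = ceil(23.7500) = 24; reading at tick 24 = 5 + 0.8*24 = 24.2000
Minimum tick count = 15; winners = [1]; smallest index = 1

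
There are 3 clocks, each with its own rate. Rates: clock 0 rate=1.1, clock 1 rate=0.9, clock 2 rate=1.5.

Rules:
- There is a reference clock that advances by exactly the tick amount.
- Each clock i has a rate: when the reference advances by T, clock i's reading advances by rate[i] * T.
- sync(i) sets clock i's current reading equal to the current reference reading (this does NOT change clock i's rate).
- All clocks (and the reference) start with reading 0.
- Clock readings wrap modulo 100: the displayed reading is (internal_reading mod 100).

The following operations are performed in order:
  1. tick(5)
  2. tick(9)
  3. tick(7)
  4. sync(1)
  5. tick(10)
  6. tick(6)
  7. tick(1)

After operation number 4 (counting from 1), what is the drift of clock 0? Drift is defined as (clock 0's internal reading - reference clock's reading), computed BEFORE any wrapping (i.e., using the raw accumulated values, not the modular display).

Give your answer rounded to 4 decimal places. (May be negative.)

Answer: 2.1000

Derivation:
After op 1 tick(5): ref=5.0000 raw=[5.5000 4.5000 7.5000]
After op 2 tick(9): ref=14.0000 raw=[15.4000 12.6000 21.0000]
After op 3 tick(7): ref=21.0000 raw=[23.1000 18.9000 31.5000]
After op 4 sync(1): ref=21.0000 raw=[23.1000 21.0000 31.5000]
Drift of clock 0 after op 4: 23.1000 - 21.0000 = 2.1000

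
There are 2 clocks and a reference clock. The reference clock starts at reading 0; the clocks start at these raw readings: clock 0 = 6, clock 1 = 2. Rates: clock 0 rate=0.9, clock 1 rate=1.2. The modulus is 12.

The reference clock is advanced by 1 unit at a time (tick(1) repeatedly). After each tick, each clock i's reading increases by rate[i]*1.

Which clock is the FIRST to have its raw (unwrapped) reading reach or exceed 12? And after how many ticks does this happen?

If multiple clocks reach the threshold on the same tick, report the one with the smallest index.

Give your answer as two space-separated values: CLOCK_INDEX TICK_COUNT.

clock 0: start=6, rate=0.9, needs 12-6 = 6; ticks = ceil(6/0.9) = ceil(6.6667) = 7; reading at tick 7 = 6 + 0.9*7 = 12.3000
clock 1: start=2, rate=1.2, needs 12-2 = 10; ticks = ceil(10/1.2) = ceil(8.3333) = 9; reading at tick 9 = 2 + 1.2*9 = 12.8000
Minimum tick count = 7; winners = [0]; smallest index = 0

Answer: 0 7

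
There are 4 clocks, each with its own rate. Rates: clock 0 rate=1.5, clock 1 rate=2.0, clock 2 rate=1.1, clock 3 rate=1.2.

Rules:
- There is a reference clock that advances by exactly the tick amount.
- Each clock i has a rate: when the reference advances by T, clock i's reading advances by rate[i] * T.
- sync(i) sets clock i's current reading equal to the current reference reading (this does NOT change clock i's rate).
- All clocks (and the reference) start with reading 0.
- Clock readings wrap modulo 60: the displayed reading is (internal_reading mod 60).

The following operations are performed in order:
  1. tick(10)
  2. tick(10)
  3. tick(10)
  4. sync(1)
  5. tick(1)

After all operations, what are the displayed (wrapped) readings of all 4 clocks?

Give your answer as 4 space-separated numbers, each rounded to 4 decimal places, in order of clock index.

Answer: 46.5000 32.0000 34.1000 37.2000

Derivation:
After op 1 tick(10): ref=10.0000 raw=[15.0000 20.0000 11.0000 12.0000]
After op 2 tick(10): ref=20.0000 raw=[30.0000 40.0000 22.0000 24.0000]
After op 3 tick(10): ref=30.0000 raw=[45.0000 60.0000 33.0000 36.0000]
After op 4 sync(1): ref=30.0000 raw=[45.0000 30.0000 33.0000 36.0000]
After op 5 tick(1): ref=31.0000 raw=[46.5000 32.0000 34.1000 37.2000]
Wrap final raw readings (mod 60): 46.5000 mod 60 = 46.5000; 32.0000 mod 60 = 32.0000; 34.1000 mod 60 = 34.1000; 37.2000 mod 60 = 37.2000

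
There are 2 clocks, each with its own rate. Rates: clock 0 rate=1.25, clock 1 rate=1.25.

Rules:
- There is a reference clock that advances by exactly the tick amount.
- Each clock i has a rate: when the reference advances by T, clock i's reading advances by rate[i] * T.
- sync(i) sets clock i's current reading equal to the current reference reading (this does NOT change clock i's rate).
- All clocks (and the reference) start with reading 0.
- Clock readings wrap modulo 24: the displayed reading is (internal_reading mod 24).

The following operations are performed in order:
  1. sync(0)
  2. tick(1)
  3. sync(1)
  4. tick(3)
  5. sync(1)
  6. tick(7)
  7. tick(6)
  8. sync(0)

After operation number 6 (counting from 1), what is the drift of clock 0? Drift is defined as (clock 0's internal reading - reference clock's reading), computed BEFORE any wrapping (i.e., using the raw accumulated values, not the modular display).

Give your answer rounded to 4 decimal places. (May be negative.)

Answer: 2.7500

Derivation:
After op 1 sync(0): ref=0.0000 raw=[0.0000 0.0000]
After op 2 tick(1): ref=1.0000 raw=[1.2500 1.2500]
After op 3 sync(1): ref=1.0000 raw=[1.2500 1.0000]
After op 4 tick(3): ref=4.0000 raw=[5.0000 4.7500]
After op 5 sync(1): ref=4.0000 raw=[5.0000 4.0000]
After op 6 tick(7): ref=11.0000 raw=[13.7500 12.7500]
Drift of clock 0 after op 6: 13.7500 - 11.0000 = 2.7500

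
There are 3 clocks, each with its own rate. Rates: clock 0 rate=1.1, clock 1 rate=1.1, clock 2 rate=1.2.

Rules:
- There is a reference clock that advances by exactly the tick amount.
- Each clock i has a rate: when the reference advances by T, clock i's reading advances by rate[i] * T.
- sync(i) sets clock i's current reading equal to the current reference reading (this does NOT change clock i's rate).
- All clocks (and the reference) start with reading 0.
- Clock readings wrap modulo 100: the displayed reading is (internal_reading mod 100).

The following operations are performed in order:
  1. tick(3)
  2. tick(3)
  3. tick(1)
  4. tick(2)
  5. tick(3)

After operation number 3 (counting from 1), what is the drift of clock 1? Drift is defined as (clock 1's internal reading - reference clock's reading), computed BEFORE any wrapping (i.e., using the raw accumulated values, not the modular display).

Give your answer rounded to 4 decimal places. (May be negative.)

Answer: 0.7000

Derivation:
After op 1 tick(3): ref=3.0000 raw=[3.3000 3.3000 3.6000]
After op 2 tick(3): ref=6.0000 raw=[6.6000 6.6000 7.2000]
After op 3 tick(1): ref=7.0000 raw=[7.7000 7.7000 8.4000]
Drift of clock 1 after op 3: 7.7000 - 7.0000 = 0.7000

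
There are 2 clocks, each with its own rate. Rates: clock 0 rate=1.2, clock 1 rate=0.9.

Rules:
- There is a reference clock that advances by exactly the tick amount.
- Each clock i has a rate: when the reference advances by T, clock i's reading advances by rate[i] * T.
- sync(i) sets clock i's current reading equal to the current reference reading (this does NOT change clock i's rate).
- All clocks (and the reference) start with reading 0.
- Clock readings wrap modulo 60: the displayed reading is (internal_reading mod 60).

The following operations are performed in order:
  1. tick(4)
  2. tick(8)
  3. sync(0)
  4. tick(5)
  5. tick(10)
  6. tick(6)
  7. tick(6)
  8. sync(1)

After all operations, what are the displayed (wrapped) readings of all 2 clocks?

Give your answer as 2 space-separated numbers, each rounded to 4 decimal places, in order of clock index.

After op 1 tick(4): ref=4.0000 raw=[4.8000 3.6000]
After op 2 tick(8): ref=12.0000 raw=[14.4000 10.8000]
After op 3 sync(0): ref=12.0000 raw=[12.0000 10.8000]
After op 4 tick(5): ref=17.0000 raw=[18.0000 15.3000]
After op 5 tick(10): ref=27.0000 raw=[30.0000 24.3000]
After op 6 tick(6): ref=33.0000 raw=[37.2000 29.7000]
After op 7 tick(6): ref=39.0000 raw=[44.4000 35.1000]
After op 8 sync(1): ref=39.0000 raw=[44.4000 39.0000]
Wrap final raw readings (mod 60): 44.4000 mod 60 = 44.4000; 39.0000 mod 60 = 39.0000

Answer: 44.4000 39.0000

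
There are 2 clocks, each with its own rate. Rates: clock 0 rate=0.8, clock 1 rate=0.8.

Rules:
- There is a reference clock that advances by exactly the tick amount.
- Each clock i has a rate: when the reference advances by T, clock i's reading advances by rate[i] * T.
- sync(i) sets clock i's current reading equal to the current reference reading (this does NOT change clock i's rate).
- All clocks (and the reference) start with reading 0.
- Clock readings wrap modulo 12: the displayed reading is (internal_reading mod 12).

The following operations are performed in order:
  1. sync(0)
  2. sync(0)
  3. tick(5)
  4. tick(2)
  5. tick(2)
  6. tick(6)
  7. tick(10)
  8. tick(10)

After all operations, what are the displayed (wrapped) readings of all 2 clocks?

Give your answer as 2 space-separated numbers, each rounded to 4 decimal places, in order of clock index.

Answer: 4.0000 4.0000

Derivation:
After op 1 sync(0): ref=0.0000 raw=[0.0000 0.0000]
After op 2 sync(0): ref=0.0000 raw=[0.0000 0.0000]
After op 3 tick(5): ref=5.0000 raw=[4.0000 4.0000]
After op 4 tick(2): ref=7.0000 raw=[5.6000 5.6000]
After op 5 tick(2): ref=9.0000 raw=[7.2000 7.2000]
After op 6 tick(6): ref=15.0000 raw=[12.0000 12.0000]
After op 7 tick(10): ref=25.0000 raw=[20.0000 20.0000]
After op 8 tick(10): ref=35.0000 raw=[28.0000 28.0000]
Wrap final raw readings (mod 12): 28.0000 mod 12 = 4.0000; 28.0000 mod 12 = 4.0000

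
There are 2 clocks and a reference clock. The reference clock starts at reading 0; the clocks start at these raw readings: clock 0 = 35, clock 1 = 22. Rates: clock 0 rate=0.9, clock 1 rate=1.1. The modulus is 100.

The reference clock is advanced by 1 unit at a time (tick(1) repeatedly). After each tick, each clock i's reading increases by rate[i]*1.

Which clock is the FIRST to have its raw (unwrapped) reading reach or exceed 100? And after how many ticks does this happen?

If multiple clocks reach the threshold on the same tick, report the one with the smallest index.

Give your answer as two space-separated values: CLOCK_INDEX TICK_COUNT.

Answer: 1 71

Derivation:
clock 0: start=35, rate=0.9, needs 100-35 = 65; ticks = ceil(65/0.9) = ceil(72.2222) = 73; reading at tick 73 = 35 + 0.9*73 = 100.7000
clock 1: start=22, rate=1.1, needs 100-22 = 78; ticks = ceil(78/1.1) = ceil(70.9091) = 71; reading at tick 71 = 22 + 1.1*71 = 100.1000
Minimum tick count = 71; winners = [1]; smallest index = 1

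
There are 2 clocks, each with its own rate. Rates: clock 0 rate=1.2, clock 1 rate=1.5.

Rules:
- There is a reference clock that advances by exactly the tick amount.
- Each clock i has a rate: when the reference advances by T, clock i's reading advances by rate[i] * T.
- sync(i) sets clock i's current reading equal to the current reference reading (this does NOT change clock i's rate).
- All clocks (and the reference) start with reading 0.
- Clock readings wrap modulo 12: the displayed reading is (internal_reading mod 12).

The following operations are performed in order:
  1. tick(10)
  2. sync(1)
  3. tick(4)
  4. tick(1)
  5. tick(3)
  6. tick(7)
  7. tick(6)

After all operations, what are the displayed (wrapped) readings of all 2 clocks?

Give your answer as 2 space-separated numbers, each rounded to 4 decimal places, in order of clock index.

After op 1 tick(10): ref=10.0000 raw=[12.0000 15.0000]
After op 2 sync(1): ref=10.0000 raw=[12.0000 10.0000]
After op 3 tick(4): ref=14.0000 raw=[16.8000 16.0000]
After op 4 tick(1): ref=15.0000 raw=[18.0000 17.5000]
After op 5 tick(3): ref=18.0000 raw=[21.6000 22.0000]
After op 6 tick(7): ref=25.0000 raw=[30.0000 32.5000]
After op 7 tick(6): ref=31.0000 raw=[37.2000 41.5000]
Wrap final raw readings (mod 12): 37.2000 mod 12 = 1.2000; 41.5000 mod 12 = 5.5000

Answer: 1.2000 5.5000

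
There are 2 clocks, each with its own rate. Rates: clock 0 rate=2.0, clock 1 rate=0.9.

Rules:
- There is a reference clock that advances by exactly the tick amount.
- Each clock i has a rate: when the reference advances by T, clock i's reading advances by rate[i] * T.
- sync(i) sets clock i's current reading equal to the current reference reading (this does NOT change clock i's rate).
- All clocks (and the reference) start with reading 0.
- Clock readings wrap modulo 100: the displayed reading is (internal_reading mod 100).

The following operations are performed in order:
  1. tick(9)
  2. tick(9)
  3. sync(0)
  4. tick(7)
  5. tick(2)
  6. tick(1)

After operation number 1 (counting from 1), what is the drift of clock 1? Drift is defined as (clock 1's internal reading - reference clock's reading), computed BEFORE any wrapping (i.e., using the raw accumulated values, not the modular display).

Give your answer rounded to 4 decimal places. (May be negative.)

After op 1 tick(9): ref=9.0000 raw=[18.0000 8.1000]
Drift of clock 1 after op 1: 8.1000 - 9.0000 = -0.9000

Answer: -0.9000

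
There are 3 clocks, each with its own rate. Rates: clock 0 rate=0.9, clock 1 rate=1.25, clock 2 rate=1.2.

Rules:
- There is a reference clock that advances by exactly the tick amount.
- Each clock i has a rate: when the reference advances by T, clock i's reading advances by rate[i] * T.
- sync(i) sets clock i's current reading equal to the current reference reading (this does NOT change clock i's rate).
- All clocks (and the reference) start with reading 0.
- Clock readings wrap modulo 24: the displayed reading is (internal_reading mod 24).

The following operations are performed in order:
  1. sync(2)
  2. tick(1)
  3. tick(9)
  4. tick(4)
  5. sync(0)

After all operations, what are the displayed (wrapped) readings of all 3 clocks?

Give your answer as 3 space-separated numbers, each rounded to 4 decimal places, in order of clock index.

After op 1 sync(2): ref=0.0000 raw=[0.0000 0.0000 0.0000]
After op 2 tick(1): ref=1.0000 raw=[0.9000 1.2500 1.2000]
After op 3 tick(9): ref=10.0000 raw=[9.0000 12.5000 12.0000]
After op 4 tick(4): ref=14.0000 raw=[12.6000 17.5000 16.8000]
After op 5 sync(0): ref=14.0000 raw=[14.0000 17.5000 16.8000]
Wrap final raw readings (mod 24): 14.0000 mod 24 = 14.0000; 17.5000 mod 24 = 17.5000; 16.8000 mod 24 = 16.8000

Answer: 14.0000 17.5000 16.8000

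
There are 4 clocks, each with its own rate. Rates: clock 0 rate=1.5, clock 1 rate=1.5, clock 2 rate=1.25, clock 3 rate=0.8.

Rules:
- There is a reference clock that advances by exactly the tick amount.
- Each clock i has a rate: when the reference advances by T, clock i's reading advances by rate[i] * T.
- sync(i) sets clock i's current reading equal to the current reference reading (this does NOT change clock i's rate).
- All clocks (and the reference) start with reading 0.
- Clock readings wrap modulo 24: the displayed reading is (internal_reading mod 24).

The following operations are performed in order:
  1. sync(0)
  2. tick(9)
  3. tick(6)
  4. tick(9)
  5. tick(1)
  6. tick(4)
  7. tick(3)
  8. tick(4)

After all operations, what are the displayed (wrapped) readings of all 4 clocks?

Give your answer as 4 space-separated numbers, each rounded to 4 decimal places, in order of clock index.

Answer: 6.0000 6.0000 21.0000 4.8000

Derivation:
After op 1 sync(0): ref=0.0000 raw=[0.0000 0.0000 0.0000 0.0000]
After op 2 tick(9): ref=9.0000 raw=[13.5000 13.5000 11.2500 7.2000]
After op 3 tick(6): ref=15.0000 raw=[22.5000 22.5000 18.7500 12.0000]
After op 4 tick(9): ref=24.0000 raw=[36.0000 36.0000 30.0000 19.2000]
After op 5 tick(1): ref=25.0000 raw=[37.5000 37.5000 31.2500 20.0000]
After op 6 tick(4): ref=29.0000 raw=[43.5000 43.5000 36.2500 23.2000]
After op 7 tick(3): ref=32.0000 raw=[48.0000 48.0000 40.0000 25.6000]
After op 8 tick(4): ref=36.0000 raw=[54.0000 54.0000 45.0000 28.8000]
Wrap final raw readings (mod 24): 54.0000 mod 24 = 6.0000; 54.0000 mod 24 = 6.0000; 45.0000 mod 24 = 21.0000; 28.8000 mod 24 = 4.8000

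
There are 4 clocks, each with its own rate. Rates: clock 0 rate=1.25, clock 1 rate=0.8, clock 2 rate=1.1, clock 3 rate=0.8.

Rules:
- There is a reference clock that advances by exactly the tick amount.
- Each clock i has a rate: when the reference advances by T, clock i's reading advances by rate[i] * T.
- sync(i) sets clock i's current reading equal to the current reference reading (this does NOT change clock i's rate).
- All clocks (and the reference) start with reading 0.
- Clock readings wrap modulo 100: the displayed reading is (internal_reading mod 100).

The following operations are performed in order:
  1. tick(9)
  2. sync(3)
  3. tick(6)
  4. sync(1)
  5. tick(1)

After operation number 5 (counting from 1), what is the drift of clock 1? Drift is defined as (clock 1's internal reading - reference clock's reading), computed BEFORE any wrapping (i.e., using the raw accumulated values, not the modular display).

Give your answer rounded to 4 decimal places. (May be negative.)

Answer: -0.2000

Derivation:
After op 1 tick(9): ref=9.0000 raw=[11.2500 7.2000 9.9000 7.2000]
After op 2 sync(3): ref=9.0000 raw=[11.2500 7.2000 9.9000 9.0000]
After op 3 tick(6): ref=15.0000 raw=[18.7500 12.0000 16.5000 13.8000]
After op 4 sync(1): ref=15.0000 raw=[18.7500 15.0000 16.5000 13.8000]
After op 5 tick(1): ref=16.0000 raw=[20.0000 15.8000 17.6000 14.6000]
Drift of clock 1 after op 5: 15.8000 - 16.0000 = -0.2000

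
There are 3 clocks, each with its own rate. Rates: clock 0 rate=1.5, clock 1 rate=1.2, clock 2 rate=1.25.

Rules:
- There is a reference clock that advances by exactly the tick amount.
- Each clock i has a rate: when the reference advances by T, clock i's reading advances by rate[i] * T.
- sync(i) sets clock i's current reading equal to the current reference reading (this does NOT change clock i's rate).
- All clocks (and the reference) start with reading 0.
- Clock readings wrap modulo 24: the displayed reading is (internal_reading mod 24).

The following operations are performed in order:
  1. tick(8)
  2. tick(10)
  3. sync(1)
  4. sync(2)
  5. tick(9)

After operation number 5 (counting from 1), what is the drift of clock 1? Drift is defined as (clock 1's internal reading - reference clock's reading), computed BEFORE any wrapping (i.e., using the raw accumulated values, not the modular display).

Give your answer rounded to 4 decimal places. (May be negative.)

After op 1 tick(8): ref=8.0000 raw=[12.0000 9.6000 10.0000]
After op 2 tick(10): ref=18.0000 raw=[27.0000 21.6000 22.5000]
After op 3 sync(1): ref=18.0000 raw=[27.0000 18.0000 22.5000]
After op 4 sync(2): ref=18.0000 raw=[27.0000 18.0000 18.0000]
After op 5 tick(9): ref=27.0000 raw=[40.5000 28.8000 29.2500]
Drift of clock 1 after op 5: 28.8000 - 27.0000 = 1.8000

Answer: 1.8000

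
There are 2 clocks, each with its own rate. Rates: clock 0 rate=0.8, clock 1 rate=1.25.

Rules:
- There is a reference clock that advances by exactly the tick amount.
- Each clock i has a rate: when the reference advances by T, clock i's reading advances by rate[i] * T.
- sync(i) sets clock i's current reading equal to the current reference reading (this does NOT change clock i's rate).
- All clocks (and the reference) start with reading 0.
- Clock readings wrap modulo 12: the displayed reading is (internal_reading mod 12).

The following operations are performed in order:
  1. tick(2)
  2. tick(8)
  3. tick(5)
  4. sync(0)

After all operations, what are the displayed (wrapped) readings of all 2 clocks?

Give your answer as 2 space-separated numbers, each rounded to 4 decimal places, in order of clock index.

Answer: 3.0000 6.7500

Derivation:
After op 1 tick(2): ref=2.0000 raw=[1.6000 2.5000]
After op 2 tick(8): ref=10.0000 raw=[8.0000 12.5000]
After op 3 tick(5): ref=15.0000 raw=[12.0000 18.7500]
After op 4 sync(0): ref=15.0000 raw=[15.0000 18.7500]
Wrap final raw readings (mod 12): 15.0000 mod 12 = 3.0000; 18.7500 mod 12 = 6.7500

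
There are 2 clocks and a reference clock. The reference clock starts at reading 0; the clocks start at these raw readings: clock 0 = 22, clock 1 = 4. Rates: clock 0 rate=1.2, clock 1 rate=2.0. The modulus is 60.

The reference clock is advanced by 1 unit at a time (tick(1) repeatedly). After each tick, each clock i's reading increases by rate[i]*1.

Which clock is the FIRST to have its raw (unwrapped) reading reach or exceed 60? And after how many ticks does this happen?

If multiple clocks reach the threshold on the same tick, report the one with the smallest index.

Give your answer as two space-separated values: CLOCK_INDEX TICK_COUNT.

clock 0: start=22, rate=1.2, needs 60-22 = 38; ticks = ceil(38/1.2) = ceil(31.6667) = 32; reading at tick 32 = 22 + 1.2*32 = 60.4000
clock 1: start=4, rate=2.0, needs 60-4 = 56; ticks = ceil(56/2.0) = ceil(28.0000) = 28; reading at tick 28 = 4 + 2.0*28 = 60.0000
Minimum tick count = 28; winners = [1]; smallest index = 1

Answer: 1 28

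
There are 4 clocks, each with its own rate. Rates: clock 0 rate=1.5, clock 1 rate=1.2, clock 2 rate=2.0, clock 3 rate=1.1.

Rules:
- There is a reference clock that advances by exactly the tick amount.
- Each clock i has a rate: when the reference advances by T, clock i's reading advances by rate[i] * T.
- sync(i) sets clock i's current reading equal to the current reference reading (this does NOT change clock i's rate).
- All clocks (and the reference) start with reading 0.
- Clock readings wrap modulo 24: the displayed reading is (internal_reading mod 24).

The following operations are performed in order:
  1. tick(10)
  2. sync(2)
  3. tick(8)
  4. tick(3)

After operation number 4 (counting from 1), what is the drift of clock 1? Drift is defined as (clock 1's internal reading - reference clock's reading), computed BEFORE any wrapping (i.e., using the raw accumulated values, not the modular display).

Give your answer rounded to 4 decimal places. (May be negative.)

Answer: 4.2000

Derivation:
After op 1 tick(10): ref=10.0000 raw=[15.0000 12.0000 20.0000 11.0000]
After op 2 sync(2): ref=10.0000 raw=[15.0000 12.0000 10.0000 11.0000]
After op 3 tick(8): ref=18.0000 raw=[27.0000 21.6000 26.0000 19.8000]
After op 4 tick(3): ref=21.0000 raw=[31.5000 25.2000 32.0000 23.1000]
Drift of clock 1 after op 4: 25.2000 - 21.0000 = 4.2000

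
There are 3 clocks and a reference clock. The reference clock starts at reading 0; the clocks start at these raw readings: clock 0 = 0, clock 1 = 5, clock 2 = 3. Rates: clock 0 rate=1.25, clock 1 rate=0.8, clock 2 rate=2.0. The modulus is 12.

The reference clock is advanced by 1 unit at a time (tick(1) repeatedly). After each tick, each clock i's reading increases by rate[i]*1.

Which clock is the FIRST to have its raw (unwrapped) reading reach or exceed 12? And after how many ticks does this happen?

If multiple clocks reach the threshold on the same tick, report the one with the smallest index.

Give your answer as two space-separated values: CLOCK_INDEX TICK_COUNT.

Answer: 2 5

Derivation:
clock 0: start=0, rate=1.25, needs 12-0 = 12; ticks = ceil(12/1.25) = ceil(9.6000) = 10; reading at tick 10 = 0 + 1.25*10 = 12.5000
clock 1: start=5, rate=0.8, needs 12-5 = 7; ticks = ceil(7/0.8) = ceil(8.7500) = 9; reading at tick 9 = 5 + 0.8*9 = 12.2000
clock 2: start=3, rate=2.0, needs 12-3 = 9; ticks = ceil(9/2.0) = ceil(4.5000) = 5; reading at tick 5 = 3 + 2.0*5 = 13.0000
Minimum tick count = 5; winners = [2]; smallest index = 2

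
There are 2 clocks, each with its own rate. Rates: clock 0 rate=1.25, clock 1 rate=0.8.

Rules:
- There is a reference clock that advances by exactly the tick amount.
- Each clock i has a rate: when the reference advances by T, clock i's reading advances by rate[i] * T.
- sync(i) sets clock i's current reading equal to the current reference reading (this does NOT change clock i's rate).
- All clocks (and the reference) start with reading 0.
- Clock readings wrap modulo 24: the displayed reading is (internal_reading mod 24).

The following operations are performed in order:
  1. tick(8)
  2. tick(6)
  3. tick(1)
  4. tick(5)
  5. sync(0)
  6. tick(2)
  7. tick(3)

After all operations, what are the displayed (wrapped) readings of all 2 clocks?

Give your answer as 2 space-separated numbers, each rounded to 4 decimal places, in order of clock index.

Answer: 2.2500 20.0000

Derivation:
After op 1 tick(8): ref=8.0000 raw=[10.0000 6.4000]
After op 2 tick(6): ref=14.0000 raw=[17.5000 11.2000]
After op 3 tick(1): ref=15.0000 raw=[18.7500 12.0000]
After op 4 tick(5): ref=20.0000 raw=[25.0000 16.0000]
After op 5 sync(0): ref=20.0000 raw=[20.0000 16.0000]
After op 6 tick(2): ref=22.0000 raw=[22.5000 17.6000]
After op 7 tick(3): ref=25.0000 raw=[26.2500 20.0000]
Wrap final raw readings (mod 24): 26.2500 mod 24 = 2.2500; 20.0000 mod 24 = 20.0000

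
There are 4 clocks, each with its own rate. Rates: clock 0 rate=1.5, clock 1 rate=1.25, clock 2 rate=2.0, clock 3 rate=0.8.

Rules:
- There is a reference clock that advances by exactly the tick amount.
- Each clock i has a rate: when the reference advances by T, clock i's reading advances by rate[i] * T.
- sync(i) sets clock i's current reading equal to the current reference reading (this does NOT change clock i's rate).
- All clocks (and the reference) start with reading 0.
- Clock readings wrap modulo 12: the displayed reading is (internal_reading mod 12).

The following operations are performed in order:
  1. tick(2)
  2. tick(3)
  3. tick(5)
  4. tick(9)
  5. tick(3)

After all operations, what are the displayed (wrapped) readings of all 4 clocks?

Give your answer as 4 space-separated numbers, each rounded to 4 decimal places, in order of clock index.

Answer: 9.0000 3.5000 8.0000 5.6000

Derivation:
After op 1 tick(2): ref=2.0000 raw=[3.0000 2.5000 4.0000 1.6000]
After op 2 tick(3): ref=5.0000 raw=[7.5000 6.2500 10.0000 4.0000]
After op 3 tick(5): ref=10.0000 raw=[15.0000 12.5000 20.0000 8.0000]
After op 4 tick(9): ref=19.0000 raw=[28.5000 23.7500 38.0000 15.2000]
After op 5 tick(3): ref=22.0000 raw=[33.0000 27.5000 44.0000 17.6000]
Wrap final raw readings (mod 12): 33.0000 mod 12 = 9.0000; 27.5000 mod 12 = 3.5000; 44.0000 mod 12 = 8.0000; 17.6000 mod 12 = 5.6000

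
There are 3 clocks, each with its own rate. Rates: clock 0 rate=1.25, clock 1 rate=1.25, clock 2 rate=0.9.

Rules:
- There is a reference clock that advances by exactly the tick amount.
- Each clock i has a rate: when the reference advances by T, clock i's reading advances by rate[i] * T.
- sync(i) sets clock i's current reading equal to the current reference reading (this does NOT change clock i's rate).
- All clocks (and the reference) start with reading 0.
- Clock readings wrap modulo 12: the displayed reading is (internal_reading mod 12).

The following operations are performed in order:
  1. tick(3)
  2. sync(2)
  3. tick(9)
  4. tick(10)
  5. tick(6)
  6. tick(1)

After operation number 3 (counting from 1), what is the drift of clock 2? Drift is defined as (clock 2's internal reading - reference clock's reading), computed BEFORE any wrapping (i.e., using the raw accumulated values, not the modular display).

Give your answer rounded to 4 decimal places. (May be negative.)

Answer: -0.9000

Derivation:
After op 1 tick(3): ref=3.0000 raw=[3.7500 3.7500 2.7000]
After op 2 sync(2): ref=3.0000 raw=[3.7500 3.7500 3.0000]
After op 3 tick(9): ref=12.0000 raw=[15.0000 15.0000 11.1000]
Drift of clock 2 after op 3: 11.1000 - 12.0000 = -0.9000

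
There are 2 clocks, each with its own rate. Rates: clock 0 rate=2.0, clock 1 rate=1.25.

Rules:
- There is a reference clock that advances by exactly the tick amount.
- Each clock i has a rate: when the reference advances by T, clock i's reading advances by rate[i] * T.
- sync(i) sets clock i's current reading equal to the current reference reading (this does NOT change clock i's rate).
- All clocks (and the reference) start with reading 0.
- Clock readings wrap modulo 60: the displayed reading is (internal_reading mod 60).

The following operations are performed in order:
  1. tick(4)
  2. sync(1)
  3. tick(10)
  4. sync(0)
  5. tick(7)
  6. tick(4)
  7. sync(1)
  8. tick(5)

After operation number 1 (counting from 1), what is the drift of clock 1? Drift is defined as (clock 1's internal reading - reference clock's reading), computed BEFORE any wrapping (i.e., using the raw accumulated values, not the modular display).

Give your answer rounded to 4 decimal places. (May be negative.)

Answer: 1.0000

Derivation:
After op 1 tick(4): ref=4.0000 raw=[8.0000 5.0000]
Drift of clock 1 after op 1: 5.0000 - 4.0000 = 1.0000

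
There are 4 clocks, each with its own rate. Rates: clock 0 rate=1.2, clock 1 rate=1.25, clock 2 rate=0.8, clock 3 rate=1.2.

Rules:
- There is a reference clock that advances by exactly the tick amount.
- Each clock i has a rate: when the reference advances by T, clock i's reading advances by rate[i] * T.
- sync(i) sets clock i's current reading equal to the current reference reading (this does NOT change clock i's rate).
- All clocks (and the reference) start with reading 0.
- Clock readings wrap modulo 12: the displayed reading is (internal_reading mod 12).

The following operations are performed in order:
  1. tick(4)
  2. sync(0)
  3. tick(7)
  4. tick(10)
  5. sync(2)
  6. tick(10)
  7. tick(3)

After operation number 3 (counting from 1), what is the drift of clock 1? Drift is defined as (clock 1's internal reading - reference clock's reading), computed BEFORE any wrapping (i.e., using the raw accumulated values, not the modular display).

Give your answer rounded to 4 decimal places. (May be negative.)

Answer: 2.7500

Derivation:
After op 1 tick(4): ref=4.0000 raw=[4.8000 5.0000 3.2000 4.8000]
After op 2 sync(0): ref=4.0000 raw=[4.0000 5.0000 3.2000 4.8000]
After op 3 tick(7): ref=11.0000 raw=[12.4000 13.7500 8.8000 13.2000]
Drift of clock 1 after op 3: 13.7500 - 11.0000 = 2.7500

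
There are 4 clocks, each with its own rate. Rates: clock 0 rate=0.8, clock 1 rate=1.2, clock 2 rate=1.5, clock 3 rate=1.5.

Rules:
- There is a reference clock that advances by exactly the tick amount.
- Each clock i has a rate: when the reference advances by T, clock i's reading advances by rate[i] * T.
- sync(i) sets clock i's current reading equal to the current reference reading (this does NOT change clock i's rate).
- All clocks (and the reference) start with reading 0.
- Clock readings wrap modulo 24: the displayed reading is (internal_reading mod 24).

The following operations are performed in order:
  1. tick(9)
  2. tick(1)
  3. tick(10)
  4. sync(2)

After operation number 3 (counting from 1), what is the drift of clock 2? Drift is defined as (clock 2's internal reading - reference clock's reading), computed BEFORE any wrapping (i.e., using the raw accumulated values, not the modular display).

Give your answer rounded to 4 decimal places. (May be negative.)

After op 1 tick(9): ref=9.0000 raw=[7.2000 10.8000 13.5000 13.5000]
After op 2 tick(1): ref=10.0000 raw=[8.0000 12.0000 15.0000 15.0000]
After op 3 tick(10): ref=20.0000 raw=[16.0000 24.0000 30.0000 30.0000]
Drift of clock 2 after op 3: 30.0000 - 20.0000 = 10.0000

Answer: 10.0000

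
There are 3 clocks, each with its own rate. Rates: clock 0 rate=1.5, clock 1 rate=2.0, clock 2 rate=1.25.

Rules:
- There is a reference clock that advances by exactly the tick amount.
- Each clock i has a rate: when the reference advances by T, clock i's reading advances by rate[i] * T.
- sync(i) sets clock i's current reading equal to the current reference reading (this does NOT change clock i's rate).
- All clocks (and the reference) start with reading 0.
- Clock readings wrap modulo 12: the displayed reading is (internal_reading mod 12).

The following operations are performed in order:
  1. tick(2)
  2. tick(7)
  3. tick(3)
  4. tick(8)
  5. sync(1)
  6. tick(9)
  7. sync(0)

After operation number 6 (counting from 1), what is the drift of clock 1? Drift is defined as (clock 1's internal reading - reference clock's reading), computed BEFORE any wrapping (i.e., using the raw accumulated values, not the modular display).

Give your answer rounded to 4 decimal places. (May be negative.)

Answer: 9.0000

Derivation:
After op 1 tick(2): ref=2.0000 raw=[3.0000 4.0000 2.5000]
After op 2 tick(7): ref=9.0000 raw=[13.5000 18.0000 11.2500]
After op 3 tick(3): ref=12.0000 raw=[18.0000 24.0000 15.0000]
After op 4 tick(8): ref=20.0000 raw=[30.0000 40.0000 25.0000]
After op 5 sync(1): ref=20.0000 raw=[30.0000 20.0000 25.0000]
After op 6 tick(9): ref=29.0000 raw=[43.5000 38.0000 36.2500]
Drift of clock 1 after op 6: 38.0000 - 29.0000 = 9.0000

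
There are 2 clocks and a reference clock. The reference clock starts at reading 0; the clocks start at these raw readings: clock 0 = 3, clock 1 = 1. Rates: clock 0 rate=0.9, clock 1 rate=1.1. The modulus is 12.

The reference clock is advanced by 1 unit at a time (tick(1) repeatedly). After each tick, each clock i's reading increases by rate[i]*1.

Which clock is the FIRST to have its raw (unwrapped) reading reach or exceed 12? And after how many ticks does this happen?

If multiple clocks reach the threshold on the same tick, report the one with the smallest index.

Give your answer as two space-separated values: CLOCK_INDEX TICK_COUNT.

clock 0: start=3, rate=0.9, needs 12-3 = 9; ticks = ceil(9/0.9) = ceil(10.0000) = 10; reading at tick 10 = 3 + 0.9*10 = 12.0000
clock 1: start=1, rate=1.1, needs 12-1 = 11; ticks = ceil(11/1.1) = ceil(10.0000) = 10; reading at tick 10 = 1 + 1.1*10 = 12.0000
Minimum tick count = 10; winners = [0, 1]; smallest index = 0

Answer: 0 10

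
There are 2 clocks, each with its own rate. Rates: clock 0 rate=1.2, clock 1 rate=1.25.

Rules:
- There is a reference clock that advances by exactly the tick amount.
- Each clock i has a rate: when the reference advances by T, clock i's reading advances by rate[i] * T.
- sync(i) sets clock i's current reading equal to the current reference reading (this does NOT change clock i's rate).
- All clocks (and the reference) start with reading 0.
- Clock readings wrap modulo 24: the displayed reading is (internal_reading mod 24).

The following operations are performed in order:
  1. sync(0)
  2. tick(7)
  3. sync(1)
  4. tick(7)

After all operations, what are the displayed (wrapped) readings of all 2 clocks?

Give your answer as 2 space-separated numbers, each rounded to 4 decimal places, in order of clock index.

After op 1 sync(0): ref=0.0000 raw=[0.0000 0.0000]
After op 2 tick(7): ref=7.0000 raw=[8.4000 8.7500]
After op 3 sync(1): ref=7.0000 raw=[8.4000 7.0000]
After op 4 tick(7): ref=14.0000 raw=[16.8000 15.7500]
Wrap final raw readings (mod 24): 16.8000 mod 24 = 16.8000; 15.7500 mod 24 = 15.7500

Answer: 16.8000 15.7500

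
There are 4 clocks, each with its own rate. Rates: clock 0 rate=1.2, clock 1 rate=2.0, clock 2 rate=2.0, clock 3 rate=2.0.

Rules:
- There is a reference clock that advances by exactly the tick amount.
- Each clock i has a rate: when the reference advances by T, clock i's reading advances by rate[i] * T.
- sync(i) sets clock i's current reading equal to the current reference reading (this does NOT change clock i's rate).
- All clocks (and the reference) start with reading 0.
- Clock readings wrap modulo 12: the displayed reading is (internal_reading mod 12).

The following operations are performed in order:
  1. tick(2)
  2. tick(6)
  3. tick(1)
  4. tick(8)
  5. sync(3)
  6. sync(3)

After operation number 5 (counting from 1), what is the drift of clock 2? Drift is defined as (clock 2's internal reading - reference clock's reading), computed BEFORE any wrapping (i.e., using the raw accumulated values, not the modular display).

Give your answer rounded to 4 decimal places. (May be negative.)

After op 1 tick(2): ref=2.0000 raw=[2.4000 4.0000 4.0000 4.0000]
After op 2 tick(6): ref=8.0000 raw=[9.6000 16.0000 16.0000 16.0000]
After op 3 tick(1): ref=9.0000 raw=[10.8000 18.0000 18.0000 18.0000]
After op 4 tick(8): ref=17.0000 raw=[20.4000 34.0000 34.0000 34.0000]
After op 5 sync(3): ref=17.0000 raw=[20.4000 34.0000 34.0000 17.0000]
Drift of clock 2 after op 5: 34.0000 - 17.0000 = 17.0000

Answer: 17.0000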